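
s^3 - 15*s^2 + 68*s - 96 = (s - 8)*(s - 4)*(s - 3)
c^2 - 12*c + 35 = (c - 7)*(c - 5)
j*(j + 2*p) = j^2 + 2*j*p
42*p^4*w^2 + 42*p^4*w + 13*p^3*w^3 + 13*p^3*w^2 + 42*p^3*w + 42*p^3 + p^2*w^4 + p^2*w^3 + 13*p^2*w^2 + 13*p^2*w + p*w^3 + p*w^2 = (6*p + w)*(7*p + w)*(p*w + 1)*(p*w + p)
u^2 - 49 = (u - 7)*(u + 7)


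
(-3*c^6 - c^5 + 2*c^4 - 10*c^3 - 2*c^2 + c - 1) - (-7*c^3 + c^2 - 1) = -3*c^6 - c^5 + 2*c^4 - 3*c^3 - 3*c^2 + c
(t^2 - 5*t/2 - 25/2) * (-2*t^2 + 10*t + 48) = -2*t^4 + 15*t^3 + 48*t^2 - 245*t - 600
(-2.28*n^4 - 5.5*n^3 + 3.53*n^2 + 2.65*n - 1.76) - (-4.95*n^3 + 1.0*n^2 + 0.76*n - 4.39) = -2.28*n^4 - 0.55*n^3 + 2.53*n^2 + 1.89*n + 2.63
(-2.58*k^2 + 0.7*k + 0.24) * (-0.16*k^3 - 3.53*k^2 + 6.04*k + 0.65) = 0.4128*k^5 + 8.9954*k^4 - 18.0926*k^3 + 1.7038*k^2 + 1.9046*k + 0.156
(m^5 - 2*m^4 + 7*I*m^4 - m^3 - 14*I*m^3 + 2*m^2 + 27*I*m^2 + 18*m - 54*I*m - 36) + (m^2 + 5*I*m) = m^5 - 2*m^4 + 7*I*m^4 - m^3 - 14*I*m^3 + 3*m^2 + 27*I*m^2 + 18*m - 49*I*m - 36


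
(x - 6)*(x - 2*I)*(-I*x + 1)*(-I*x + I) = -x^4 + 7*x^3 + I*x^3 - 8*x^2 - 7*I*x^2 + 14*x + 6*I*x - 12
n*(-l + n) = -l*n + n^2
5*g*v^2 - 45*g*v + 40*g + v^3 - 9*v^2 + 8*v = (5*g + v)*(v - 8)*(v - 1)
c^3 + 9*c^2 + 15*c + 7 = (c + 1)^2*(c + 7)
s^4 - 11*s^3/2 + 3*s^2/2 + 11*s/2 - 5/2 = (s - 5)*(s - 1)*(s - 1/2)*(s + 1)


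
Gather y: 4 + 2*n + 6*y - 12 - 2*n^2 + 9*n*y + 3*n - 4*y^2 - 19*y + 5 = -2*n^2 + 5*n - 4*y^2 + y*(9*n - 13) - 3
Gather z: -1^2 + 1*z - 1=z - 2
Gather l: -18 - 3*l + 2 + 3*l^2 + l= 3*l^2 - 2*l - 16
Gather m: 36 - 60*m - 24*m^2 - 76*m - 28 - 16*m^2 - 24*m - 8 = -40*m^2 - 160*m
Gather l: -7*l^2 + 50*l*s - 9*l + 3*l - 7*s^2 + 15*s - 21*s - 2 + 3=-7*l^2 + l*(50*s - 6) - 7*s^2 - 6*s + 1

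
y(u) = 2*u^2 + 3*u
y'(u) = 4*u + 3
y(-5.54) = 44.76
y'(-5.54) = -19.16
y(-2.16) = 2.85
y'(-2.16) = -5.64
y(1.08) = 5.57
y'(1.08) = 7.32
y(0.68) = 2.96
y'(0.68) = 5.72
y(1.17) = 6.25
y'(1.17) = 7.68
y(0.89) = 4.25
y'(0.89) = 6.56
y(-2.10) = 2.52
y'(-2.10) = -5.40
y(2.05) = 14.56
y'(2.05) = 11.20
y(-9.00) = 135.00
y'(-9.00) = -33.00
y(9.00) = 189.00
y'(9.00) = 39.00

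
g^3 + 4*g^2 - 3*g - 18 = (g - 2)*(g + 3)^2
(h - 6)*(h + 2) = h^2 - 4*h - 12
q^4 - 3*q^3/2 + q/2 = q*(q - 1)^2*(q + 1/2)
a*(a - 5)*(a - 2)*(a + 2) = a^4 - 5*a^3 - 4*a^2 + 20*a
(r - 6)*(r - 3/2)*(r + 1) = r^3 - 13*r^2/2 + 3*r/2 + 9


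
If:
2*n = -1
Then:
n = -1/2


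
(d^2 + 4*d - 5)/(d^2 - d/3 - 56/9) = 9*(-d^2 - 4*d + 5)/(-9*d^2 + 3*d + 56)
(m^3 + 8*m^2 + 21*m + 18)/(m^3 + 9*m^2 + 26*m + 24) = (m + 3)/(m + 4)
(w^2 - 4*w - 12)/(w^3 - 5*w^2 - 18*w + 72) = (w + 2)/(w^2 + w - 12)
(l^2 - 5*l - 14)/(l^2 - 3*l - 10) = (l - 7)/(l - 5)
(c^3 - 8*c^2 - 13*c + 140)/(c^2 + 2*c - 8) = (c^2 - 12*c + 35)/(c - 2)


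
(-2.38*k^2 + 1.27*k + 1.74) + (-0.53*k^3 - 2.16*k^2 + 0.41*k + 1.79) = -0.53*k^3 - 4.54*k^2 + 1.68*k + 3.53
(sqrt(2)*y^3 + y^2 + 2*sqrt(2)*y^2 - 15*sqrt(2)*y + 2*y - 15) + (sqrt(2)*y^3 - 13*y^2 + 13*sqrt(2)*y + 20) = 2*sqrt(2)*y^3 - 12*y^2 + 2*sqrt(2)*y^2 - 2*sqrt(2)*y + 2*y + 5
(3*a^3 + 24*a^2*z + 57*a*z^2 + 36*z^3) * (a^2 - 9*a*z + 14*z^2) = 3*a^5 - 3*a^4*z - 117*a^3*z^2 - 141*a^2*z^3 + 474*a*z^4 + 504*z^5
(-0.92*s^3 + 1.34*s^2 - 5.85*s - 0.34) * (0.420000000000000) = -0.3864*s^3 + 0.5628*s^2 - 2.457*s - 0.1428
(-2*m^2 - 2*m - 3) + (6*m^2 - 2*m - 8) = 4*m^2 - 4*m - 11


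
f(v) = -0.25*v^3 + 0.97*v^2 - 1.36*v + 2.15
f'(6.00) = -16.72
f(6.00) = -25.09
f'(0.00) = -1.36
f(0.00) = 2.15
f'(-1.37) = -5.43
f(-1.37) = 6.48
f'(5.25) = -11.85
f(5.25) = -14.43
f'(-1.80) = -7.28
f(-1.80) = 9.20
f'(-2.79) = -12.61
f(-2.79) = 18.92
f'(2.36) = -0.96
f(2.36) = 1.06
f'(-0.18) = -1.73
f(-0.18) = 2.43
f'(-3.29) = -15.86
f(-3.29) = 26.03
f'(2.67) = -1.53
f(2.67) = 0.68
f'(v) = -0.75*v^2 + 1.94*v - 1.36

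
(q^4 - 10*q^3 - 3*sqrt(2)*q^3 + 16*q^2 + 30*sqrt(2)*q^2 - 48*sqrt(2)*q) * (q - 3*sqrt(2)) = q^5 - 10*q^4 - 6*sqrt(2)*q^4 + 34*q^3 + 60*sqrt(2)*q^3 - 180*q^2 - 96*sqrt(2)*q^2 + 288*q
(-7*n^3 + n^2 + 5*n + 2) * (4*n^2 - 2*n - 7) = -28*n^5 + 18*n^4 + 67*n^3 - 9*n^2 - 39*n - 14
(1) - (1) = 0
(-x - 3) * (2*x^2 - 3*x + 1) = -2*x^3 - 3*x^2 + 8*x - 3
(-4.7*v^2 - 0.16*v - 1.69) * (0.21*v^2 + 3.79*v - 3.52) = -0.987*v^4 - 17.8466*v^3 + 15.5827*v^2 - 5.8419*v + 5.9488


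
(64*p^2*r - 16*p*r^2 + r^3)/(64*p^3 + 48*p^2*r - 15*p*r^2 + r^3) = r/(p + r)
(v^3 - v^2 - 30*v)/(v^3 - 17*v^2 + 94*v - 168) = v*(v + 5)/(v^2 - 11*v + 28)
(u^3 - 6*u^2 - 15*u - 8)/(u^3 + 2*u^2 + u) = (u - 8)/u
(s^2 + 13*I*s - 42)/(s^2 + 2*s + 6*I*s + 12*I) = (s + 7*I)/(s + 2)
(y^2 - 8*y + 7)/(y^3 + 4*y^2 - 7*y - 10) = (y^2 - 8*y + 7)/(y^3 + 4*y^2 - 7*y - 10)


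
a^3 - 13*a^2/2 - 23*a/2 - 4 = (a - 8)*(a + 1/2)*(a + 1)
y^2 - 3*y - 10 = (y - 5)*(y + 2)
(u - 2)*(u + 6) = u^2 + 4*u - 12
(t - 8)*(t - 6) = t^2 - 14*t + 48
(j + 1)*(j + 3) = j^2 + 4*j + 3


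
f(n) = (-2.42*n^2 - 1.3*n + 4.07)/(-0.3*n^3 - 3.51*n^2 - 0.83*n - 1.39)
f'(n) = (-4.84*n - 1.3)/(-0.3*n^3 - 3.51*n^2 - 0.83*n - 1.39) + (-2.42*n^2 - 1.3*n + 4.07)*(0.9*n^2 + 7.02*n + 0.83)/(-0.3*n^3 - 3.51*n^2 - 0.83*n - 1.39)^2 = (-0.726*n^4 - 0.780000000000001*n^3 + 1.1086*n^2 + 35.299*n + 5.1851)/(0.09*n^6 + 2.106*n^5 + 12.8181*n^4 + 6.6606*n^3 + 10.4467*n^2 + 2.3074*n + 1.9321)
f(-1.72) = 0.10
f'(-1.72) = -0.70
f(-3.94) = 0.83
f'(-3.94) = -0.21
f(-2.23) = 0.37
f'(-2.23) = -0.41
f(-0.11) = -3.12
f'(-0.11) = 0.73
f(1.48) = 0.28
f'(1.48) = 0.42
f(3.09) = 0.50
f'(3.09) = 0.02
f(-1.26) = -0.35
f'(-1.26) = -1.34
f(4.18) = 0.50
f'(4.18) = -0.01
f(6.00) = 0.46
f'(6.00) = -0.02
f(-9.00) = 3.03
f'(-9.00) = -1.25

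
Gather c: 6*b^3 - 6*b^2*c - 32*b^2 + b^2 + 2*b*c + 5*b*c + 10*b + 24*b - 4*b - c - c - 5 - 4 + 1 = 6*b^3 - 31*b^2 + 30*b + c*(-6*b^2 + 7*b - 2) - 8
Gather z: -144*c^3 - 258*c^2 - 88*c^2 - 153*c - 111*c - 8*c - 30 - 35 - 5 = -144*c^3 - 346*c^2 - 272*c - 70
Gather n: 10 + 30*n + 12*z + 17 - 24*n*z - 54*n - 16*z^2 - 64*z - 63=n*(-24*z - 24) - 16*z^2 - 52*z - 36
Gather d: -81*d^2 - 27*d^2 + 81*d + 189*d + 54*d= -108*d^2 + 324*d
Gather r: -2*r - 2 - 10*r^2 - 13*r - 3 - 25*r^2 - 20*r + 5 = -35*r^2 - 35*r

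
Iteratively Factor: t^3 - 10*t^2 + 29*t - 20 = (t - 4)*(t^2 - 6*t + 5) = (t - 5)*(t - 4)*(t - 1)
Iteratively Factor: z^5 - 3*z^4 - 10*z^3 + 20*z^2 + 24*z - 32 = (z + 2)*(z^4 - 5*z^3 + 20*z - 16) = (z - 4)*(z + 2)*(z^3 - z^2 - 4*z + 4) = (z - 4)*(z + 2)^2*(z^2 - 3*z + 2) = (z - 4)*(z - 2)*(z + 2)^2*(z - 1)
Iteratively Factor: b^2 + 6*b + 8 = (b + 2)*(b + 4)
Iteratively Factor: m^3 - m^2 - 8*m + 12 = (m - 2)*(m^2 + m - 6) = (m - 2)^2*(m + 3)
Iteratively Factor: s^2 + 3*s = (s + 3)*(s)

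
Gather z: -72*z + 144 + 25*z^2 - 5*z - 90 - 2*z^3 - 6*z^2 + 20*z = -2*z^3 + 19*z^2 - 57*z + 54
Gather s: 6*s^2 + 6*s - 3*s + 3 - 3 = 6*s^2 + 3*s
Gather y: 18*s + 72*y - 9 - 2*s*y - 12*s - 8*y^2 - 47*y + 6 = 6*s - 8*y^2 + y*(25 - 2*s) - 3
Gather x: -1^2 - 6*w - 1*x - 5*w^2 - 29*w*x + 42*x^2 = -5*w^2 - 6*w + 42*x^2 + x*(-29*w - 1) - 1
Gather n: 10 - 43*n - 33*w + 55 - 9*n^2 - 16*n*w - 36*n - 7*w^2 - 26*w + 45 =-9*n^2 + n*(-16*w - 79) - 7*w^2 - 59*w + 110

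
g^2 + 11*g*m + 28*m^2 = (g + 4*m)*(g + 7*m)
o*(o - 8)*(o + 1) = o^3 - 7*o^2 - 8*o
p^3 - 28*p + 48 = (p - 4)*(p - 2)*(p + 6)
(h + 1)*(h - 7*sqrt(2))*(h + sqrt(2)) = h^3 - 6*sqrt(2)*h^2 + h^2 - 14*h - 6*sqrt(2)*h - 14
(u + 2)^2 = u^2 + 4*u + 4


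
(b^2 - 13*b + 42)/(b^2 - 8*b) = (b^2 - 13*b + 42)/(b*(b - 8))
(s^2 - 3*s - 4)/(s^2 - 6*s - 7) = (s - 4)/(s - 7)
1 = 1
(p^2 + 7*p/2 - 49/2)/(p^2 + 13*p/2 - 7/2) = (2*p - 7)/(2*p - 1)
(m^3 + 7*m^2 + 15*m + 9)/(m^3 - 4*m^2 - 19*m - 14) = (m^2 + 6*m + 9)/(m^2 - 5*m - 14)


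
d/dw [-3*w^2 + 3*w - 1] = 3 - 6*w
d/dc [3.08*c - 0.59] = 3.08000000000000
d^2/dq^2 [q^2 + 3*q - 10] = 2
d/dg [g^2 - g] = 2*g - 1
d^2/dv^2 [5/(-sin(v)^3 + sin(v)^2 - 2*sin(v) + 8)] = 5*(9*sin(v)^6 - 11*sin(v)^5 - 4*sin(v)^4 + 82*sin(v)^3 - 46*sin(v)^2 - 20*sin(v) + 8)/((sin(v) - 2)^3*(sin(v)^2 + sin(v) + 4)^3)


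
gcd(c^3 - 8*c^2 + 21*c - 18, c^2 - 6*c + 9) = c^2 - 6*c + 9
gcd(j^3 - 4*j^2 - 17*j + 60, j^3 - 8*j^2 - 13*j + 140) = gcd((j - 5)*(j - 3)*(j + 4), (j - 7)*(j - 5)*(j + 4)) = j^2 - j - 20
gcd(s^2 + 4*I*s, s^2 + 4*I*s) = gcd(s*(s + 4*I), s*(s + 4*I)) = s^2 + 4*I*s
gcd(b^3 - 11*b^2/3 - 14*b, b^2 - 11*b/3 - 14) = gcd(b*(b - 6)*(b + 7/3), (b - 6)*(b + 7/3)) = b^2 - 11*b/3 - 14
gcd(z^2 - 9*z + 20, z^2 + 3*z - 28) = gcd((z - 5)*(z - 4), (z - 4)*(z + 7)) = z - 4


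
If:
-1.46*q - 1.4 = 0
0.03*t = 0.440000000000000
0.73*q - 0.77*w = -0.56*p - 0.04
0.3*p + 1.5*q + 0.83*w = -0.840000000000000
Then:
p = 1.45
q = -0.96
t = 14.67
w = 0.20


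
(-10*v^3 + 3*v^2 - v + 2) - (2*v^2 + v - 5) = -10*v^3 + v^2 - 2*v + 7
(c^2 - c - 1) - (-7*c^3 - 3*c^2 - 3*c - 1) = 7*c^3 + 4*c^2 + 2*c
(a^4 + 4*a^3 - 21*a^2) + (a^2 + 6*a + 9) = a^4 + 4*a^3 - 20*a^2 + 6*a + 9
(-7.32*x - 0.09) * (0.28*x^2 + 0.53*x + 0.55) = -2.0496*x^3 - 3.9048*x^2 - 4.0737*x - 0.0495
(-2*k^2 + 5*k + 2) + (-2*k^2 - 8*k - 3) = -4*k^2 - 3*k - 1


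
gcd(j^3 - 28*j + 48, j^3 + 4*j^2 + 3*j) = 1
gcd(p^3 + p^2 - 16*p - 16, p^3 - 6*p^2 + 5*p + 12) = p^2 - 3*p - 4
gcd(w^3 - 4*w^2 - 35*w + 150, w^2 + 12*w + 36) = w + 6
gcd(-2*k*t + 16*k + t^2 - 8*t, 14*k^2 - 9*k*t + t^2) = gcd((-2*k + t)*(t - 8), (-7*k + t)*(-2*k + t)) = -2*k + t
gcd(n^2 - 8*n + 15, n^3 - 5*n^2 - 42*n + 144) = n - 3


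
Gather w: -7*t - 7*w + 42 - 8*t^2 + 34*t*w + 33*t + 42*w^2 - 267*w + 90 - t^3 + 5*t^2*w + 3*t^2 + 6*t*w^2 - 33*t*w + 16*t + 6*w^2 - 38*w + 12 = -t^3 - 5*t^2 + 42*t + w^2*(6*t + 48) + w*(5*t^2 + t - 312) + 144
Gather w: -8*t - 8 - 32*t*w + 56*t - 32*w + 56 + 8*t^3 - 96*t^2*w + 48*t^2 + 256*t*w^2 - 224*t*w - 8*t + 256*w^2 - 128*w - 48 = 8*t^3 + 48*t^2 + 40*t + w^2*(256*t + 256) + w*(-96*t^2 - 256*t - 160)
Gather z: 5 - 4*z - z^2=-z^2 - 4*z + 5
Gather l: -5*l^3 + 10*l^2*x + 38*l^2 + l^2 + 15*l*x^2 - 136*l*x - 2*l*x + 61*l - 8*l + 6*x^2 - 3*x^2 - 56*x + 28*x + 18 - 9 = -5*l^3 + l^2*(10*x + 39) + l*(15*x^2 - 138*x + 53) + 3*x^2 - 28*x + 9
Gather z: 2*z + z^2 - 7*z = z^2 - 5*z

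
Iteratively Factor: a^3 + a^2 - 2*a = (a)*(a^2 + a - 2) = a*(a + 2)*(a - 1)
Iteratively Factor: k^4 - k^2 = (k + 1)*(k^3 - k^2) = k*(k + 1)*(k^2 - k) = k*(k - 1)*(k + 1)*(k)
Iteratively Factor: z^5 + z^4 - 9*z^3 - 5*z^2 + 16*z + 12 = (z + 1)*(z^4 - 9*z^2 + 4*z + 12) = (z - 2)*(z + 1)*(z^3 + 2*z^2 - 5*z - 6) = (z - 2)^2*(z + 1)*(z^2 + 4*z + 3) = (z - 2)^2*(z + 1)^2*(z + 3)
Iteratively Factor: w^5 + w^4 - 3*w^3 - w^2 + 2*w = (w)*(w^4 + w^3 - 3*w^2 - w + 2) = w*(w + 1)*(w^3 - 3*w + 2) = w*(w - 1)*(w + 1)*(w^2 + w - 2) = w*(w - 1)^2*(w + 1)*(w + 2)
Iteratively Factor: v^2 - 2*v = (v)*(v - 2)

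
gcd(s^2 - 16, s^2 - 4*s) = s - 4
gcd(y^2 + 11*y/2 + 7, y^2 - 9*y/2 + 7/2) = 1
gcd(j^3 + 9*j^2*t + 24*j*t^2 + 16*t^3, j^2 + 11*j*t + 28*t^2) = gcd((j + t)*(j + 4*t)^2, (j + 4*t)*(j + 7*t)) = j + 4*t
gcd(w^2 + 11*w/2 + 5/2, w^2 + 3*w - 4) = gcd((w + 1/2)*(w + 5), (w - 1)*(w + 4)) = 1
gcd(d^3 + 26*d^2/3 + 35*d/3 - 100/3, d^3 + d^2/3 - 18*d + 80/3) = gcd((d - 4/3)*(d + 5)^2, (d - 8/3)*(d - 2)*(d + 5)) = d + 5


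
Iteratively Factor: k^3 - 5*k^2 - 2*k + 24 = (k - 4)*(k^2 - k - 6) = (k - 4)*(k - 3)*(k + 2)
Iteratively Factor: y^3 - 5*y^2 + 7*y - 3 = (y - 3)*(y^2 - 2*y + 1) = (y - 3)*(y - 1)*(y - 1)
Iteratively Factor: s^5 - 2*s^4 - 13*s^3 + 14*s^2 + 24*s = (s + 1)*(s^4 - 3*s^3 - 10*s^2 + 24*s) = (s - 4)*(s + 1)*(s^3 + s^2 - 6*s) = (s - 4)*(s - 2)*(s + 1)*(s^2 + 3*s) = s*(s - 4)*(s - 2)*(s + 1)*(s + 3)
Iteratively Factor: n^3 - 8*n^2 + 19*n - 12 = (n - 1)*(n^2 - 7*n + 12) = (n - 3)*(n - 1)*(n - 4)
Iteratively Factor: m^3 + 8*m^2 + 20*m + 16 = (m + 2)*(m^2 + 6*m + 8) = (m + 2)*(m + 4)*(m + 2)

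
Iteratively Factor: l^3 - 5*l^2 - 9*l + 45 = (l - 5)*(l^2 - 9) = (l - 5)*(l + 3)*(l - 3)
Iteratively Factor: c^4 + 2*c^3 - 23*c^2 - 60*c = (c)*(c^3 + 2*c^2 - 23*c - 60) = c*(c + 3)*(c^2 - c - 20) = c*(c + 3)*(c + 4)*(c - 5)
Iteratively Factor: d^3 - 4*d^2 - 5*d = (d)*(d^2 - 4*d - 5) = d*(d - 5)*(d + 1)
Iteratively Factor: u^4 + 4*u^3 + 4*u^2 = (u)*(u^3 + 4*u^2 + 4*u) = u*(u + 2)*(u^2 + 2*u) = u^2*(u + 2)*(u + 2)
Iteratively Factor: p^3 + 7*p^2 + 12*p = (p)*(p^2 + 7*p + 12) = p*(p + 4)*(p + 3)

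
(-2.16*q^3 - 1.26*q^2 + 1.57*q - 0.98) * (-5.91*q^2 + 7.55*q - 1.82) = 12.7656*q^5 - 8.8614*q^4 - 14.8605*q^3 + 19.9385*q^2 - 10.2564*q + 1.7836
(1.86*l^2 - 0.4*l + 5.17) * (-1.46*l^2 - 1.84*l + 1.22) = -2.7156*l^4 - 2.8384*l^3 - 4.543*l^2 - 10.0008*l + 6.3074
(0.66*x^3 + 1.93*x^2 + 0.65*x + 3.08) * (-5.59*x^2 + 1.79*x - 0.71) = -3.6894*x^5 - 9.6073*x^4 - 0.6474*x^3 - 17.424*x^2 + 5.0517*x - 2.1868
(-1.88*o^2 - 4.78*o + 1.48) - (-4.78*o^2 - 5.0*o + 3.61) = 2.9*o^2 + 0.22*o - 2.13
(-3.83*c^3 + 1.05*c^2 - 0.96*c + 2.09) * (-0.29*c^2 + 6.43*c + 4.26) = 1.1107*c^5 - 24.9314*c^4 - 9.2859*c^3 - 2.3059*c^2 + 9.3491*c + 8.9034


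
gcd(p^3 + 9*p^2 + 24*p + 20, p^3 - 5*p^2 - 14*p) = p + 2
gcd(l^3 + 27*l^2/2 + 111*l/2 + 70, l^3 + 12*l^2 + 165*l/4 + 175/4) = l^2 + 19*l/2 + 35/2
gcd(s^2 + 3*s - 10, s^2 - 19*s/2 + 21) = 1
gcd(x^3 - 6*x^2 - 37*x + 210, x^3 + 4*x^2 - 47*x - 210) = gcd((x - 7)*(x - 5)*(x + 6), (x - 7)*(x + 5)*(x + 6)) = x^2 - x - 42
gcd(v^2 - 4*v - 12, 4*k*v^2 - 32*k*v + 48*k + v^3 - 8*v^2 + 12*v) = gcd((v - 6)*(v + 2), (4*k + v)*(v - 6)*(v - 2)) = v - 6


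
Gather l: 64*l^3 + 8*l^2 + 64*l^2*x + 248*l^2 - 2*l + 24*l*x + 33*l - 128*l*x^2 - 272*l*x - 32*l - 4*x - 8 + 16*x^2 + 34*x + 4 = 64*l^3 + l^2*(64*x + 256) + l*(-128*x^2 - 248*x - 1) + 16*x^2 + 30*x - 4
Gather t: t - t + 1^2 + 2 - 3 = 0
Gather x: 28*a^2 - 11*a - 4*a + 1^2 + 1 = 28*a^2 - 15*a + 2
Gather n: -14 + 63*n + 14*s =63*n + 14*s - 14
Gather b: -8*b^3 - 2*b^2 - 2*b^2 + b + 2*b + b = -8*b^3 - 4*b^2 + 4*b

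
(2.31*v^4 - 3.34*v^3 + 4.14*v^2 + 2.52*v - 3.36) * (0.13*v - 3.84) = 0.3003*v^5 - 9.3046*v^4 + 13.3638*v^3 - 15.57*v^2 - 10.1136*v + 12.9024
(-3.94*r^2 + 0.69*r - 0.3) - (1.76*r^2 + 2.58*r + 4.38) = -5.7*r^2 - 1.89*r - 4.68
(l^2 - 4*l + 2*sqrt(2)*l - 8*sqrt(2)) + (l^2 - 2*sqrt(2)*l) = 2*l^2 - 4*l - 8*sqrt(2)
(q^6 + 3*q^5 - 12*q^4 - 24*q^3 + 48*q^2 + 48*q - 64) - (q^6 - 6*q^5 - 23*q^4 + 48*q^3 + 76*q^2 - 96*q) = 9*q^5 + 11*q^4 - 72*q^3 - 28*q^2 + 144*q - 64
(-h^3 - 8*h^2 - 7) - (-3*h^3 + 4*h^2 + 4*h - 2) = 2*h^3 - 12*h^2 - 4*h - 5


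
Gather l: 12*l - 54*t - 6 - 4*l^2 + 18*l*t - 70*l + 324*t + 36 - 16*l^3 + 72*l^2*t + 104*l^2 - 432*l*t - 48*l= -16*l^3 + l^2*(72*t + 100) + l*(-414*t - 106) + 270*t + 30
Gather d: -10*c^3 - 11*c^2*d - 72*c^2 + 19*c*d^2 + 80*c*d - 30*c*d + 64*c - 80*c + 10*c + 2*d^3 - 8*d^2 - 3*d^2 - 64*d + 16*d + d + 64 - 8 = -10*c^3 - 72*c^2 - 6*c + 2*d^3 + d^2*(19*c - 11) + d*(-11*c^2 + 50*c - 47) + 56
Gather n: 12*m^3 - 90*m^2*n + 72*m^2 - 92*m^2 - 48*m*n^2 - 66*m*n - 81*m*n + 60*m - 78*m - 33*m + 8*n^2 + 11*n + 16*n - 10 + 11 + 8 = 12*m^3 - 20*m^2 - 51*m + n^2*(8 - 48*m) + n*(-90*m^2 - 147*m + 27) + 9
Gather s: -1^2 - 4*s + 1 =-4*s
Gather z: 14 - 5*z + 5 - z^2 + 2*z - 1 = -z^2 - 3*z + 18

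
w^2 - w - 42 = (w - 7)*(w + 6)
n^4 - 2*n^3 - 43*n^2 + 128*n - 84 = (n - 6)*(n - 2)*(n - 1)*(n + 7)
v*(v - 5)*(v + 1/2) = v^3 - 9*v^2/2 - 5*v/2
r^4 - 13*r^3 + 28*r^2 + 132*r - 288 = (r - 8)*(r - 6)*(r - 2)*(r + 3)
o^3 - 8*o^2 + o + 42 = (o - 7)*(o - 3)*(o + 2)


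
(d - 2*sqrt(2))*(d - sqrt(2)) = d^2 - 3*sqrt(2)*d + 4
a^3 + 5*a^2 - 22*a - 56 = (a - 4)*(a + 2)*(a + 7)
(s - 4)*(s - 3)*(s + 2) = s^3 - 5*s^2 - 2*s + 24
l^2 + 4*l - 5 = (l - 1)*(l + 5)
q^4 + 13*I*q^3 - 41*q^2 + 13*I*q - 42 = (q - I)*(q + I)*(q + 6*I)*(q + 7*I)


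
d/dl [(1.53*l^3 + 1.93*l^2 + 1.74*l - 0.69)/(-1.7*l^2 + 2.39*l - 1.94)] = (-2.601*l^4 + 7.3134*l^3 - 1.3339*l^2 - 9.8344*l - 1.7265)/(2.89*l^4 - 8.126*l^3 + 12.3081*l^2 - 9.2732*l + 3.7636)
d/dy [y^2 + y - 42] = 2*y + 1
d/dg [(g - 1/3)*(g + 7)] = 2*g + 20/3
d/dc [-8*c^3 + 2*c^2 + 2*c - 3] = -24*c^2 + 4*c + 2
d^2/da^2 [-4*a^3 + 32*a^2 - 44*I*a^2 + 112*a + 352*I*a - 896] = -24*a + 64 - 88*I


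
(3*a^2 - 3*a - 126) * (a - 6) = 3*a^3 - 21*a^2 - 108*a + 756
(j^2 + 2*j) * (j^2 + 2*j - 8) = j^4 + 4*j^3 - 4*j^2 - 16*j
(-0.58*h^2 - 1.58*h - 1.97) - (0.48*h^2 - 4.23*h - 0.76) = -1.06*h^2 + 2.65*h - 1.21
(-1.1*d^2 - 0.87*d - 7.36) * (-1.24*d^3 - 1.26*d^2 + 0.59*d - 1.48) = 1.364*d^5 + 2.4648*d^4 + 9.5736*d^3 + 10.3883*d^2 - 3.0548*d + 10.8928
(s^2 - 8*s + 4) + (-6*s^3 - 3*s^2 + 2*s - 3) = -6*s^3 - 2*s^2 - 6*s + 1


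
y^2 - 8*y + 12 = (y - 6)*(y - 2)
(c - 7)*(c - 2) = c^2 - 9*c + 14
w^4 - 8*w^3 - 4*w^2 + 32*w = w*(w - 8)*(w - 2)*(w + 2)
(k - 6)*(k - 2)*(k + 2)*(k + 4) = k^4 - 2*k^3 - 28*k^2 + 8*k + 96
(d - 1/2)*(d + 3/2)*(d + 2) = d^3 + 3*d^2 + 5*d/4 - 3/2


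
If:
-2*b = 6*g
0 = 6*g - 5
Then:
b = -5/2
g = 5/6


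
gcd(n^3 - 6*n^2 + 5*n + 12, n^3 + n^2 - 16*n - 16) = n^2 - 3*n - 4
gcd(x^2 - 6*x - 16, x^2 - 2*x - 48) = x - 8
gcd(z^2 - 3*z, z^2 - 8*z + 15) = z - 3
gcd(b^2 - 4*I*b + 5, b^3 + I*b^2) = b + I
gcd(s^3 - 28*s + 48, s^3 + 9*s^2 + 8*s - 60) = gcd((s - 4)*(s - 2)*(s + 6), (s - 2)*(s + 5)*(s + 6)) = s^2 + 4*s - 12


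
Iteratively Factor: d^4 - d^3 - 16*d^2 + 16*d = (d + 4)*(d^3 - 5*d^2 + 4*d) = (d - 4)*(d + 4)*(d^2 - d) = d*(d - 4)*(d + 4)*(d - 1)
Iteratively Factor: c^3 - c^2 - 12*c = (c - 4)*(c^2 + 3*c) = c*(c - 4)*(c + 3)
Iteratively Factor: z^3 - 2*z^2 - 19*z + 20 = (z + 4)*(z^2 - 6*z + 5) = (z - 1)*(z + 4)*(z - 5)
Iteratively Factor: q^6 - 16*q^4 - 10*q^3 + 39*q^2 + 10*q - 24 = (q + 2)*(q^5 - 2*q^4 - 12*q^3 + 14*q^2 + 11*q - 12) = (q - 1)*(q + 2)*(q^4 - q^3 - 13*q^2 + q + 12) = (q - 1)*(q + 1)*(q + 2)*(q^3 - 2*q^2 - 11*q + 12) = (q - 1)^2*(q + 1)*(q + 2)*(q^2 - q - 12) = (q - 4)*(q - 1)^2*(q + 1)*(q + 2)*(q + 3)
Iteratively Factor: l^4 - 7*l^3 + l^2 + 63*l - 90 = (l - 3)*(l^3 - 4*l^2 - 11*l + 30) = (l - 3)*(l - 2)*(l^2 - 2*l - 15) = (l - 3)*(l - 2)*(l + 3)*(l - 5)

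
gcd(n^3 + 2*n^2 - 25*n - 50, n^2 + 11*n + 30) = n + 5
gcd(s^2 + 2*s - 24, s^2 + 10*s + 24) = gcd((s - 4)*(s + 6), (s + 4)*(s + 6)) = s + 6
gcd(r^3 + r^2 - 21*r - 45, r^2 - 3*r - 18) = r + 3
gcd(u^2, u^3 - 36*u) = u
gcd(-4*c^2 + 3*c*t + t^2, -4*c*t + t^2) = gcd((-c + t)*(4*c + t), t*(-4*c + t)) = 1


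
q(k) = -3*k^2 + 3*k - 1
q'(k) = 3 - 6*k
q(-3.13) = -39.78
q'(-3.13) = 21.78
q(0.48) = -0.25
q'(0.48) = 0.12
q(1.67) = -4.36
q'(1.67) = -7.02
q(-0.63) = -4.08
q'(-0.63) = 6.78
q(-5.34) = -102.57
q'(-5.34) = 35.04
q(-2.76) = -32.13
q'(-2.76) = 19.56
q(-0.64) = -4.15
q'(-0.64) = 6.84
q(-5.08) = -93.66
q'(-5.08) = 33.48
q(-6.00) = -127.00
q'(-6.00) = 39.00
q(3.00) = -19.00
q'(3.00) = -15.00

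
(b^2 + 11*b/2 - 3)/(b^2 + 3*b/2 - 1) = (b + 6)/(b + 2)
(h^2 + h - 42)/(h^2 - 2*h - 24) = (h + 7)/(h + 4)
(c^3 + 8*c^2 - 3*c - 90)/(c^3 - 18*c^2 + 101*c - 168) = (c^2 + 11*c + 30)/(c^2 - 15*c + 56)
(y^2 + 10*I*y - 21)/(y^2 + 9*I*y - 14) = (y + 3*I)/(y + 2*I)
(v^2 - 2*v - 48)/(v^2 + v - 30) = (v - 8)/(v - 5)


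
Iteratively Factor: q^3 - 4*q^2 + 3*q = (q - 3)*(q^2 - q) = (q - 3)*(q - 1)*(q)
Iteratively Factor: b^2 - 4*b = (b)*(b - 4)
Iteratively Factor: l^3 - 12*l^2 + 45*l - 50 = (l - 2)*(l^2 - 10*l + 25) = (l - 5)*(l - 2)*(l - 5)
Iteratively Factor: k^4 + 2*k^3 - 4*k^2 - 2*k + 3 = (k + 3)*(k^3 - k^2 - k + 1) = (k - 1)*(k + 3)*(k^2 - 1) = (k - 1)*(k + 1)*(k + 3)*(k - 1)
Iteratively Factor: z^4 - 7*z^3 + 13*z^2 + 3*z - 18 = (z - 2)*(z^3 - 5*z^2 + 3*z + 9) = (z - 3)*(z - 2)*(z^2 - 2*z - 3) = (z - 3)*(z - 2)*(z + 1)*(z - 3)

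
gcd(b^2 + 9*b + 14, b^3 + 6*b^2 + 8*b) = b + 2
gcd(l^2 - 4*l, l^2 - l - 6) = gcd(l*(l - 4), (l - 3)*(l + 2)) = 1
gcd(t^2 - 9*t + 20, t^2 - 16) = t - 4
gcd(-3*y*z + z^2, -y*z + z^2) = z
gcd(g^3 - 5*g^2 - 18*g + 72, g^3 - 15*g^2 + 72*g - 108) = g^2 - 9*g + 18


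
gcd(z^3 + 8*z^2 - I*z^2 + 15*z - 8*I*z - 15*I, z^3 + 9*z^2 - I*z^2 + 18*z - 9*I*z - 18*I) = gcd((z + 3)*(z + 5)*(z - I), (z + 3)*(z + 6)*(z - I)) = z^2 + z*(3 - I) - 3*I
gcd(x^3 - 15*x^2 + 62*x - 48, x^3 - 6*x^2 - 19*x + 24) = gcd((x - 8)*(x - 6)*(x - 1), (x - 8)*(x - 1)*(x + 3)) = x^2 - 9*x + 8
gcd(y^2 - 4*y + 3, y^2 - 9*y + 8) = y - 1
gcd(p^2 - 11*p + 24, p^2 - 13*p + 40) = p - 8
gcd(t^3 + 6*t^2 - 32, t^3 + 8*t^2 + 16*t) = t^2 + 8*t + 16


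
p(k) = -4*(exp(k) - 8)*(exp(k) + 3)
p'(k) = -4*(exp(k) - 8)*exp(k) - 4*(exp(k) + 3)*exp(k) = (20 - 8*exp(k))*exp(k)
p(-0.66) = 105.27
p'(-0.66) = 8.20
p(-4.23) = 96.29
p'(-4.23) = 0.29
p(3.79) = -6853.39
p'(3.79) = -14783.90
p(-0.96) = 103.07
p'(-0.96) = 6.49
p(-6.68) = 96.03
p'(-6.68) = 0.03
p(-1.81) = 99.17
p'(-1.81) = 3.06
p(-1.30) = 101.15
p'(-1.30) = 4.86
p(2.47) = -226.63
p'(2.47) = -881.71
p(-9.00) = 96.00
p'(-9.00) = 0.00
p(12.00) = -105953233327.54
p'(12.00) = -211909721942.92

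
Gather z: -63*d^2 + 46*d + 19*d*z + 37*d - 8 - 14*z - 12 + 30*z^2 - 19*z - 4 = -63*d^2 + 83*d + 30*z^2 + z*(19*d - 33) - 24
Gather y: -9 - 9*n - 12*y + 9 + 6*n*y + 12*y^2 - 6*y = -9*n + 12*y^2 + y*(6*n - 18)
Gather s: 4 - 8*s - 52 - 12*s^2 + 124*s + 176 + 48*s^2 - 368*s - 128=36*s^2 - 252*s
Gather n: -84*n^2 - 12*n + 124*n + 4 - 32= -84*n^2 + 112*n - 28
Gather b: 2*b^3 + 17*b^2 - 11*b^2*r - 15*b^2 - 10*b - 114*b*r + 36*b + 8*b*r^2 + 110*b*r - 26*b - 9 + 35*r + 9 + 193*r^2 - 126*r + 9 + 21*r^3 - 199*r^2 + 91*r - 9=2*b^3 + b^2*(2 - 11*r) + b*(8*r^2 - 4*r) + 21*r^3 - 6*r^2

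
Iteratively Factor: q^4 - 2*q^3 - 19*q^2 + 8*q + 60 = (q - 5)*(q^3 + 3*q^2 - 4*q - 12) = (q - 5)*(q + 2)*(q^2 + q - 6) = (q - 5)*(q + 2)*(q + 3)*(q - 2)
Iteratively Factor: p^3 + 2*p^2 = (p)*(p^2 + 2*p) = p^2*(p + 2)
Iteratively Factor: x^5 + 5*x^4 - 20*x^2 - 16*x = (x + 2)*(x^4 + 3*x^3 - 6*x^2 - 8*x) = (x - 2)*(x + 2)*(x^3 + 5*x^2 + 4*x) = (x - 2)*(x + 2)*(x + 4)*(x^2 + x) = x*(x - 2)*(x + 2)*(x + 4)*(x + 1)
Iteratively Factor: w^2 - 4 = (w - 2)*(w + 2)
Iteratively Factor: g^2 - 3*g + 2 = (g - 2)*(g - 1)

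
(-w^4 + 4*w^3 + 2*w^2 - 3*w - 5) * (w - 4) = -w^5 + 8*w^4 - 14*w^3 - 11*w^2 + 7*w + 20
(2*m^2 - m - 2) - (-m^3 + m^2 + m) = m^3 + m^2 - 2*m - 2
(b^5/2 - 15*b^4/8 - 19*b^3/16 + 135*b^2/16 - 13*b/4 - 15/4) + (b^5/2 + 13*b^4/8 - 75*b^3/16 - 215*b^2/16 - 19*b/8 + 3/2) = b^5 - b^4/4 - 47*b^3/8 - 5*b^2 - 45*b/8 - 9/4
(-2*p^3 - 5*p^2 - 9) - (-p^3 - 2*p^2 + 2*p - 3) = -p^3 - 3*p^2 - 2*p - 6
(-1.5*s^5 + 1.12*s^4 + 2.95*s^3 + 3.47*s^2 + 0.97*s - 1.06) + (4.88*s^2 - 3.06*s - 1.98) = -1.5*s^5 + 1.12*s^4 + 2.95*s^3 + 8.35*s^2 - 2.09*s - 3.04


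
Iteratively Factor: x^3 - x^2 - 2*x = (x + 1)*(x^2 - 2*x) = (x - 2)*(x + 1)*(x)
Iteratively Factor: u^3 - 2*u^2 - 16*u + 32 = (u + 4)*(u^2 - 6*u + 8) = (u - 2)*(u + 4)*(u - 4)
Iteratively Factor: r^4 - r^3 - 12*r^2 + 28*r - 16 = (r - 1)*(r^3 - 12*r + 16) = (r - 2)*(r - 1)*(r^2 + 2*r - 8) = (r - 2)*(r - 1)*(r + 4)*(r - 2)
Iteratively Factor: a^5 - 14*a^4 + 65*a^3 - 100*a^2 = (a - 4)*(a^4 - 10*a^3 + 25*a^2) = a*(a - 4)*(a^3 - 10*a^2 + 25*a) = a^2*(a - 4)*(a^2 - 10*a + 25) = a^2*(a - 5)*(a - 4)*(a - 5)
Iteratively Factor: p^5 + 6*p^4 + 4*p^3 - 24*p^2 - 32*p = (p + 4)*(p^4 + 2*p^3 - 4*p^2 - 8*p) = (p - 2)*(p + 4)*(p^3 + 4*p^2 + 4*p) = (p - 2)*(p + 2)*(p + 4)*(p^2 + 2*p) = (p - 2)*(p + 2)^2*(p + 4)*(p)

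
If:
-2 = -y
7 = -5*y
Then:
No Solution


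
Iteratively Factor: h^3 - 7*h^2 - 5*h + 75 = (h + 3)*(h^2 - 10*h + 25) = (h - 5)*(h + 3)*(h - 5)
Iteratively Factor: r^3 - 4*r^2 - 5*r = (r + 1)*(r^2 - 5*r) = r*(r + 1)*(r - 5)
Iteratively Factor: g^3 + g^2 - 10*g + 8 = (g - 1)*(g^2 + 2*g - 8) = (g - 2)*(g - 1)*(g + 4)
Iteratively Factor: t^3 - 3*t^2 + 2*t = (t - 2)*(t^2 - t) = (t - 2)*(t - 1)*(t)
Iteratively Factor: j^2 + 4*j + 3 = (j + 1)*(j + 3)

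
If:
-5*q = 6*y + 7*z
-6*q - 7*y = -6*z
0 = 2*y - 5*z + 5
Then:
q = 425/149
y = -360/149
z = 5/149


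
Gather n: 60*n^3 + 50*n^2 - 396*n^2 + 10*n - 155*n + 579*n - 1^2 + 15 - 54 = 60*n^3 - 346*n^2 + 434*n - 40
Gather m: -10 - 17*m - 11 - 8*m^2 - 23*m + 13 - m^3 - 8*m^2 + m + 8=-m^3 - 16*m^2 - 39*m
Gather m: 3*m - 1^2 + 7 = 3*m + 6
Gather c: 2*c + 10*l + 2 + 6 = 2*c + 10*l + 8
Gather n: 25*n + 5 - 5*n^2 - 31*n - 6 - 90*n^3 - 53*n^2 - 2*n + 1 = -90*n^3 - 58*n^2 - 8*n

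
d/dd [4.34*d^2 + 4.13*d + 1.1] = 8.68*d + 4.13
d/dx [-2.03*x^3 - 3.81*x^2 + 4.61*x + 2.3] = -6.09*x^2 - 7.62*x + 4.61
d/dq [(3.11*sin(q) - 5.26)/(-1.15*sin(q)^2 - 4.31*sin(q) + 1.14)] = (3.5765*sin(q)^2 - 12.098*sin(q) - 19.1252)*cos(q)/(1.3225*sin(q)^4 + 9.913*sin(q)^3 + 15.9541*sin(q)^2 - 9.8268*sin(q) + 1.2996)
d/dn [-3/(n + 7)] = 3/(n + 7)^2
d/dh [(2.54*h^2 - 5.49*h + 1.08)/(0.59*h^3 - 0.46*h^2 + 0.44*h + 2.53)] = (-1.4986*h^4 + 6.4782*h^3 - 3.3194*h^2 + 13.846*h - 14.3649)/(0.3481*h^6 - 0.5428*h^5 + 0.7308*h^4 + 2.5806*h^3 - 2.134*h^2 + 2.2264*h + 6.4009)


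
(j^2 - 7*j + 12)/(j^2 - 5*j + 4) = (j - 3)/(j - 1)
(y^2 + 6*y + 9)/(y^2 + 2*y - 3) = (y + 3)/(y - 1)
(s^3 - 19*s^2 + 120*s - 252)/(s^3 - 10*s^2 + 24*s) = (s^2 - 13*s + 42)/(s*(s - 4))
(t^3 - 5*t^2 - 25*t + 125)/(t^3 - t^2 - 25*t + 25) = (t - 5)/(t - 1)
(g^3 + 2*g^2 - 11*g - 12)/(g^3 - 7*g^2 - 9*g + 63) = (g^2 + 5*g + 4)/(g^2 - 4*g - 21)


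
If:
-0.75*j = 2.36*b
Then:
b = -0.317796610169492*j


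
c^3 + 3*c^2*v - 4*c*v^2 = c*(c - v)*(c + 4*v)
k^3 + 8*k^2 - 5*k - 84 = (k - 3)*(k + 4)*(k + 7)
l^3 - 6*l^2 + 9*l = l*(l - 3)^2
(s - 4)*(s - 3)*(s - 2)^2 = s^4 - 11*s^3 + 44*s^2 - 76*s + 48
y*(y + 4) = y^2 + 4*y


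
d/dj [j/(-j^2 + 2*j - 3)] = (j^2 - 3)/(j^4 - 4*j^3 + 10*j^2 - 12*j + 9)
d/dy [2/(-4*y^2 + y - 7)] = 2*(8*y - 1)/(4*y^2 - y + 7)^2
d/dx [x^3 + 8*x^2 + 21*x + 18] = 3*x^2 + 16*x + 21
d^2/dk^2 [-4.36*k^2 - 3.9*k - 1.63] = -8.72000000000000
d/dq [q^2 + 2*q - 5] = 2*q + 2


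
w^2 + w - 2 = (w - 1)*(w + 2)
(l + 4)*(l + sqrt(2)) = l^2 + sqrt(2)*l + 4*l + 4*sqrt(2)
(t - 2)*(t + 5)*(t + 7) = t^3 + 10*t^2 + 11*t - 70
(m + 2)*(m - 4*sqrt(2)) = m^2 - 4*sqrt(2)*m + 2*m - 8*sqrt(2)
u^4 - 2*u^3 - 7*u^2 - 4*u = u*(u - 4)*(u + 1)^2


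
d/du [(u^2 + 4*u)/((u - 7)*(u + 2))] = (-9*u^2 - 28*u - 56)/(u^4 - 10*u^3 - 3*u^2 + 140*u + 196)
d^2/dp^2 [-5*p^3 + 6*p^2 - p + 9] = 12 - 30*p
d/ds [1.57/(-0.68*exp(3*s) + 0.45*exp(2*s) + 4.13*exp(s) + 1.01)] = (3.2028*exp(2*s) - 1.413*exp(s) - 6.4841)*exp(s)/(-0.68*exp(3*s) + 0.45*exp(2*s) + 4.13*exp(s) + 1.01)^2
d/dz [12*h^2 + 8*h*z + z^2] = 8*h + 2*z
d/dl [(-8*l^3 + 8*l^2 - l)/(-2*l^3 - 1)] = (16*l^4 - 4*l^3 + 24*l^2 - 16*l + 1)/(4*l^6 + 4*l^3 + 1)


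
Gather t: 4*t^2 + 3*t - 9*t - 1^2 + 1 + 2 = 4*t^2 - 6*t + 2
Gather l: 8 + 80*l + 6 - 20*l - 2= 60*l + 12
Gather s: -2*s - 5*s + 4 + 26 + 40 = 70 - 7*s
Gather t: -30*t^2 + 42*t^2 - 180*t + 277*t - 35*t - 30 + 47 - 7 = 12*t^2 + 62*t + 10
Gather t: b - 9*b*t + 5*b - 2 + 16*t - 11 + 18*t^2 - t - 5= 6*b + 18*t^2 + t*(15 - 9*b) - 18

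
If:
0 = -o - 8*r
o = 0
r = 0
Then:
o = 0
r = 0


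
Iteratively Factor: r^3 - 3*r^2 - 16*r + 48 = (r - 3)*(r^2 - 16) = (r - 4)*(r - 3)*(r + 4)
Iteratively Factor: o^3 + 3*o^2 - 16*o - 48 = (o + 4)*(o^2 - o - 12) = (o - 4)*(o + 4)*(o + 3)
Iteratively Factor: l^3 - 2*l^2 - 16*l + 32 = (l - 2)*(l^2 - 16) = (l - 4)*(l - 2)*(l + 4)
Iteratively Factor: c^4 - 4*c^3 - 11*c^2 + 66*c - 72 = (c + 4)*(c^3 - 8*c^2 + 21*c - 18) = (c - 3)*(c + 4)*(c^2 - 5*c + 6) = (c - 3)^2*(c + 4)*(c - 2)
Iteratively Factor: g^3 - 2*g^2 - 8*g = (g - 4)*(g^2 + 2*g) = g*(g - 4)*(g + 2)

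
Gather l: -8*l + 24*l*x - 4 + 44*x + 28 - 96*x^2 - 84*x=l*(24*x - 8) - 96*x^2 - 40*x + 24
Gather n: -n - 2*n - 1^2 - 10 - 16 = -3*n - 27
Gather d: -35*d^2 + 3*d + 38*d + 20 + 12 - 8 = -35*d^2 + 41*d + 24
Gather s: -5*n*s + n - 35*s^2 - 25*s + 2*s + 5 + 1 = n - 35*s^2 + s*(-5*n - 23) + 6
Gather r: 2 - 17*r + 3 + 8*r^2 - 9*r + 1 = 8*r^2 - 26*r + 6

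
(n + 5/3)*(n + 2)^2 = n^3 + 17*n^2/3 + 32*n/3 + 20/3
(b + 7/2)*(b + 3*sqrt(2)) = b^2 + 7*b/2 + 3*sqrt(2)*b + 21*sqrt(2)/2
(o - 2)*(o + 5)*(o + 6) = o^3 + 9*o^2 + 8*o - 60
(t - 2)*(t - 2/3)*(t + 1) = t^3 - 5*t^2/3 - 4*t/3 + 4/3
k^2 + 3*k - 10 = (k - 2)*(k + 5)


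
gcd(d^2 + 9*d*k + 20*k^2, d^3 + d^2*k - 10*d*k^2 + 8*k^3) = d + 4*k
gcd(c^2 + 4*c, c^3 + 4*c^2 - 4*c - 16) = c + 4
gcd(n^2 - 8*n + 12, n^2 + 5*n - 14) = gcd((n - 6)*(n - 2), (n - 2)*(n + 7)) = n - 2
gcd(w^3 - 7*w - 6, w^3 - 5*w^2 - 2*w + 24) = w^2 - w - 6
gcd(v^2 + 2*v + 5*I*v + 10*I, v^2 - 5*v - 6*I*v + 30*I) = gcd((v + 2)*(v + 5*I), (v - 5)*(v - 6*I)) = 1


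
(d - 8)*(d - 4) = d^2 - 12*d + 32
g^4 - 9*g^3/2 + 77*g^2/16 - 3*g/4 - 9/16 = (g - 3)*(g - 1)*(g - 3/4)*(g + 1/4)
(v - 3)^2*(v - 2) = v^3 - 8*v^2 + 21*v - 18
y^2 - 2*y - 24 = (y - 6)*(y + 4)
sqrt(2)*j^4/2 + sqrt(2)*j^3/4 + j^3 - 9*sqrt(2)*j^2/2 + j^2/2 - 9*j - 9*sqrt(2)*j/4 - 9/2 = (j - 3)*(j + 1/2)*(j + 3)*(sqrt(2)*j/2 + 1)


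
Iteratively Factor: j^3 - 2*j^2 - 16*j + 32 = (j - 4)*(j^2 + 2*j - 8) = (j - 4)*(j + 4)*(j - 2)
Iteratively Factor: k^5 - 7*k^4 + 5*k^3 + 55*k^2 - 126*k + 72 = (k + 3)*(k^4 - 10*k^3 + 35*k^2 - 50*k + 24) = (k - 3)*(k + 3)*(k^3 - 7*k^2 + 14*k - 8) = (k - 4)*(k - 3)*(k + 3)*(k^2 - 3*k + 2) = (k - 4)*(k - 3)*(k - 1)*(k + 3)*(k - 2)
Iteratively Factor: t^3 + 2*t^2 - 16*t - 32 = (t + 2)*(t^2 - 16) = (t + 2)*(t + 4)*(t - 4)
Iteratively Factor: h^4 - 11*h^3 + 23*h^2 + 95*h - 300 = (h - 5)*(h^3 - 6*h^2 - 7*h + 60) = (h - 5)^2*(h^2 - h - 12) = (h - 5)^2*(h + 3)*(h - 4)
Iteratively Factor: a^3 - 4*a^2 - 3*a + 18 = (a + 2)*(a^2 - 6*a + 9) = (a - 3)*(a + 2)*(a - 3)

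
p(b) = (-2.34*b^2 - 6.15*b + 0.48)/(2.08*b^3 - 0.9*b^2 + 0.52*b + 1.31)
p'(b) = (-4.68*b - 6.15)/(2.08*b^3 - 0.9*b^2 + 0.52*b + 1.31) + (-6.24*b^2 + 1.8*b - 0.52)*(-2.34*b^2 - 6.15*b + 0.48)/(2.08*b^3 - 0.9*b^2 + 0.52*b + 1.31)^2 = (4.8672*b^4 + 25.584*b^3 - 9.747*b^2 - 5.2668*b - 8.3061)/(4.3264*b^6 - 3.744*b^5 + 2.9732*b^4 + 4.5136*b^3 - 2.0876*b^2 + 1.3624*b + 1.7161)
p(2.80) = -0.85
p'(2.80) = 0.44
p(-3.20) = 0.05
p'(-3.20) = -0.07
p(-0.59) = 12.54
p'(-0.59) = -192.06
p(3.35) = -0.65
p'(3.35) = 0.28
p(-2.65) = -0.01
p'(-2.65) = -0.15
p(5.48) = -0.32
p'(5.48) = 0.08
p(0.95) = -2.69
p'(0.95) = 0.49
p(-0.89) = -3.08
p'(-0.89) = -14.83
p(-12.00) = 0.07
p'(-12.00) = 0.00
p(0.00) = 0.37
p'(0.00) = -4.84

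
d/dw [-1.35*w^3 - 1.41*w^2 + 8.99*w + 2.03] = -4.05*w^2 - 2.82*w + 8.99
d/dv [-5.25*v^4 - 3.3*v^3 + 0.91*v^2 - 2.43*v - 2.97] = -21.0*v^3 - 9.9*v^2 + 1.82*v - 2.43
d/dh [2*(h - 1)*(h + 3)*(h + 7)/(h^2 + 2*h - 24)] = 2*(h^4 + 4*h^3 - 65*h^2 - 390*h - 222)/(h^4 + 4*h^3 - 44*h^2 - 96*h + 576)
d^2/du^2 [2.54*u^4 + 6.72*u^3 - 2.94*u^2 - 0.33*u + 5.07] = 30.48*u^2 + 40.32*u - 5.88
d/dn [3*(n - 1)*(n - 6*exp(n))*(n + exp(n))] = 3*(n - 1)*(n - 6*exp(n))*(exp(n) + 1) - 3*(n - 1)*(n + exp(n))*(6*exp(n) - 1) + 3*(n - 6*exp(n))*(n + exp(n))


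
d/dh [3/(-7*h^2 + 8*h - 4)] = 6*(7*h - 4)/(7*h^2 - 8*h + 4)^2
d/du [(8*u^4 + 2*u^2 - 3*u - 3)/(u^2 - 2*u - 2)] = u*(16*u^4 - 48*u^3 - 64*u^2 - u - 2)/(u^4 - 4*u^3 + 8*u + 4)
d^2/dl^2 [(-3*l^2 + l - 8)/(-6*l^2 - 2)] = 3*(-3*l^3 + 63*l^2 + 3*l - 7)/(27*l^6 + 27*l^4 + 9*l^2 + 1)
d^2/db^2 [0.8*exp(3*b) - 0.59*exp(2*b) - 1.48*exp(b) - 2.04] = (7.2*exp(2*b) - 2.36*exp(b) - 1.48)*exp(b)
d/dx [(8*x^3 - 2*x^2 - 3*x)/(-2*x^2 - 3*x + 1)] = (-16*x^4 - 48*x^3 + 24*x^2 - 4*x - 3)/(4*x^4 + 12*x^3 + 5*x^2 - 6*x + 1)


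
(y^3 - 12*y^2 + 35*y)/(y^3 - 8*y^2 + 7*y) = (y - 5)/(y - 1)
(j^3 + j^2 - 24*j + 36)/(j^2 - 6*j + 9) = (j^2 + 4*j - 12)/(j - 3)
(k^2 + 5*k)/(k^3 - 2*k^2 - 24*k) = (k + 5)/(k^2 - 2*k - 24)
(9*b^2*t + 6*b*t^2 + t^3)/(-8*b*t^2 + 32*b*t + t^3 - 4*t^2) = (9*b^2 + 6*b*t + t^2)/(-8*b*t + 32*b + t^2 - 4*t)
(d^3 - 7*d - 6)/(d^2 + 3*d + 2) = d - 3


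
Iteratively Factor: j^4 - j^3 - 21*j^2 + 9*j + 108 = (j - 4)*(j^3 + 3*j^2 - 9*j - 27) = (j - 4)*(j - 3)*(j^2 + 6*j + 9) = (j - 4)*(j - 3)*(j + 3)*(j + 3)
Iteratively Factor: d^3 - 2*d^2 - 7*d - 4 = (d + 1)*(d^2 - 3*d - 4) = (d + 1)^2*(d - 4)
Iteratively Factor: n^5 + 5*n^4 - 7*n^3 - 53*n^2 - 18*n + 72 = (n - 1)*(n^4 + 6*n^3 - n^2 - 54*n - 72) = (n - 1)*(n + 2)*(n^3 + 4*n^2 - 9*n - 36) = (n - 1)*(n + 2)*(n + 4)*(n^2 - 9) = (n - 1)*(n + 2)*(n + 3)*(n + 4)*(n - 3)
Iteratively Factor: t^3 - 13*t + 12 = (t - 3)*(t^2 + 3*t - 4) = (t - 3)*(t + 4)*(t - 1)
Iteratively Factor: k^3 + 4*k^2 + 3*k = (k)*(k^2 + 4*k + 3) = k*(k + 1)*(k + 3)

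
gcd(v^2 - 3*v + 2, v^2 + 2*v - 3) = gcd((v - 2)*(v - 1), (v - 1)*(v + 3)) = v - 1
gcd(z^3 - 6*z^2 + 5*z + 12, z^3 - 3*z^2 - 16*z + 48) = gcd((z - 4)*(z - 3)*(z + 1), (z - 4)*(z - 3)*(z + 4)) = z^2 - 7*z + 12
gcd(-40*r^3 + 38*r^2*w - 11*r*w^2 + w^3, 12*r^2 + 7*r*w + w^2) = 1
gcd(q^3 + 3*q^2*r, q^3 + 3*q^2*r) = q^3 + 3*q^2*r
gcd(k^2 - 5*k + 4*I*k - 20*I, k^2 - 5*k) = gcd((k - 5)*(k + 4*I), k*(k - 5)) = k - 5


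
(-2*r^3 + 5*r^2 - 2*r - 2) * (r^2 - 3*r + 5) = -2*r^5 + 11*r^4 - 27*r^3 + 29*r^2 - 4*r - 10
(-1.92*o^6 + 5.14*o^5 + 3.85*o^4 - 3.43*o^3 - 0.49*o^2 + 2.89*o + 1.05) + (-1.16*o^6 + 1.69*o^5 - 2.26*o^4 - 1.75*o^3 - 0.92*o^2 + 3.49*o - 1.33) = -3.08*o^6 + 6.83*o^5 + 1.59*o^4 - 5.18*o^3 - 1.41*o^2 + 6.38*o - 0.28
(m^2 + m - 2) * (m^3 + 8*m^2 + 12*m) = m^5 + 9*m^4 + 18*m^3 - 4*m^2 - 24*m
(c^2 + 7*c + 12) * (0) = 0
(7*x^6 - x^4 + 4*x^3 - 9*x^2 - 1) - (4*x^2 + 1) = 7*x^6 - x^4 + 4*x^3 - 13*x^2 - 2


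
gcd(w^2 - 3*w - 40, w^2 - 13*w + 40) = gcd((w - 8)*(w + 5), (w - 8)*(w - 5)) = w - 8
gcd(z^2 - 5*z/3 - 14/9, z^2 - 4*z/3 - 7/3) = z - 7/3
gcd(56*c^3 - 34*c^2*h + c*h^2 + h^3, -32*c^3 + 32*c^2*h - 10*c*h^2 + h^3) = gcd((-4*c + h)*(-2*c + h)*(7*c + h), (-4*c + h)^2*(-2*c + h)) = 8*c^2 - 6*c*h + h^2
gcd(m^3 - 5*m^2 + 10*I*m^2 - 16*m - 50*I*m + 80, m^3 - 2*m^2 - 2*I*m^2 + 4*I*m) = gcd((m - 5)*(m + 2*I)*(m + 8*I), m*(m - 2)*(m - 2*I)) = 1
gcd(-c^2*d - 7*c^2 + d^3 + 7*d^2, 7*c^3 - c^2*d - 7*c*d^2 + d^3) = c^2 - d^2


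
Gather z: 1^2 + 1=2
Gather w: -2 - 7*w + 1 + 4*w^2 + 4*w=4*w^2 - 3*w - 1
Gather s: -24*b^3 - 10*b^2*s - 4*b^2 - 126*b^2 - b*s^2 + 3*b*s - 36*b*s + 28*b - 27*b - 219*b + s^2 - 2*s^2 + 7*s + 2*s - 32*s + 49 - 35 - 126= -24*b^3 - 130*b^2 - 218*b + s^2*(-b - 1) + s*(-10*b^2 - 33*b - 23) - 112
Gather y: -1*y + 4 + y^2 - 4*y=y^2 - 5*y + 4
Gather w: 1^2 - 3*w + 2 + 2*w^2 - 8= 2*w^2 - 3*w - 5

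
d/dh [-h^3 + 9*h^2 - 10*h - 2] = -3*h^2 + 18*h - 10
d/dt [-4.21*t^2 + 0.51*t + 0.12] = 0.51 - 8.42*t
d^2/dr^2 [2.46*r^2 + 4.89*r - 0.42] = 4.92000000000000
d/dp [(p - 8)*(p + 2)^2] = (p + 2)*(3*p - 14)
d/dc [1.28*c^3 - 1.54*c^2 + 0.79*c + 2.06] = 3.84*c^2 - 3.08*c + 0.79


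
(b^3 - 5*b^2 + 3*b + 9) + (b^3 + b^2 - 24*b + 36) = 2*b^3 - 4*b^2 - 21*b + 45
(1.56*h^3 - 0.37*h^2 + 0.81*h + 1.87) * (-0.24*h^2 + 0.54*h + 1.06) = -0.3744*h^5 + 0.9312*h^4 + 1.2594*h^3 - 0.4036*h^2 + 1.8684*h + 1.9822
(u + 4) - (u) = 4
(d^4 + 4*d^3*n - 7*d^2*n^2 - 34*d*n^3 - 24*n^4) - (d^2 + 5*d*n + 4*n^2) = d^4 + 4*d^3*n - 7*d^2*n^2 - d^2 - 34*d*n^3 - 5*d*n - 24*n^4 - 4*n^2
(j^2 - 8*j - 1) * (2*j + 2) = 2*j^3 - 14*j^2 - 18*j - 2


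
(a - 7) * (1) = a - 7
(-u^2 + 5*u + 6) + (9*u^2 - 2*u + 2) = 8*u^2 + 3*u + 8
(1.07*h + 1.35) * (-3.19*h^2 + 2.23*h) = -3.4133*h^3 - 1.9204*h^2 + 3.0105*h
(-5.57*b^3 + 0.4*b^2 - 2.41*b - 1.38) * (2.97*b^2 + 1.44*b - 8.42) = -16.5429*b^5 - 6.8328*b^4 + 40.3177*b^3 - 10.937*b^2 + 18.305*b + 11.6196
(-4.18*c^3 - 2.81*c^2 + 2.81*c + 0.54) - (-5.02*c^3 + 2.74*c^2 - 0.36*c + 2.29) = 0.84*c^3 - 5.55*c^2 + 3.17*c - 1.75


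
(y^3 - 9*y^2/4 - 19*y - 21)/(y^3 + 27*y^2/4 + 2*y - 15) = (4*y^2 - 17*y - 42)/(4*y^2 + 19*y - 30)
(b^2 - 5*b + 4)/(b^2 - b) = (b - 4)/b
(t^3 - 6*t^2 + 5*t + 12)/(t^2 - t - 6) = (t^2 - 3*t - 4)/(t + 2)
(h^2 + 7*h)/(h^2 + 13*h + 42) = h/(h + 6)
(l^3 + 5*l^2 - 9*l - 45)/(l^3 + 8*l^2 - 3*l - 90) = (l + 3)/(l + 6)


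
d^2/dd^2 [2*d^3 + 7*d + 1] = 12*d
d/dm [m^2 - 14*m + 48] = 2*m - 14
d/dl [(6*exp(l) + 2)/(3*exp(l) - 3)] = -2/(3*sinh(l/2)^2)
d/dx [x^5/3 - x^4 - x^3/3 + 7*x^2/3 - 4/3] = x*(5*x^3 - 12*x^2 - 3*x + 14)/3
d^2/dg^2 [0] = 0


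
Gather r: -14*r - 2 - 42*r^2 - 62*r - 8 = -42*r^2 - 76*r - 10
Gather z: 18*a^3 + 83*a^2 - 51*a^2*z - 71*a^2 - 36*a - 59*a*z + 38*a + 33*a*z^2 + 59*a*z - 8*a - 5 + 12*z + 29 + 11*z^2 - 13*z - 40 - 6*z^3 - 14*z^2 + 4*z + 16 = 18*a^3 + 12*a^2 - 6*a - 6*z^3 + z^2*(33*a - 3) + z*(3 - 51*a^2)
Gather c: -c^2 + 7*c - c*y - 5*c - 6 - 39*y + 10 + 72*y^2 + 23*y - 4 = -c^2 + c*(2 - y) + 72*y^2 - 16*y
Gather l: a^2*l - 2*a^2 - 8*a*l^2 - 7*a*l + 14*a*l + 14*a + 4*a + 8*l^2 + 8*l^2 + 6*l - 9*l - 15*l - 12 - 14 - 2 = -2*a^2 + 18*a + l^2*(16 - 8*a) + l*(a^2 + 7*a - 18) - 28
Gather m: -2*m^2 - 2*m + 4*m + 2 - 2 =-2*m^2 + 2*m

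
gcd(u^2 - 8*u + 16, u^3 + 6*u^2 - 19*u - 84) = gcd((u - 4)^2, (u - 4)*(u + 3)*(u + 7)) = u - 4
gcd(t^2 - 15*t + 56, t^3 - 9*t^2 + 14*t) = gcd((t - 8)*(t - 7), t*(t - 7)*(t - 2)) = t - 7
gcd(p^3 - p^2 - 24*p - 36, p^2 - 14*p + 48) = p - 6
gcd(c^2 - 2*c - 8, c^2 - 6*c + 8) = c - 4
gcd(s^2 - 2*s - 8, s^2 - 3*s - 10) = s + 2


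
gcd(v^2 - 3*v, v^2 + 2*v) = v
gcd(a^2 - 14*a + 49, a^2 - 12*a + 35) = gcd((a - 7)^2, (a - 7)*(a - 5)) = a - 7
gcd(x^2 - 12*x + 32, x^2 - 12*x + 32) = x^2 - 12*x + 32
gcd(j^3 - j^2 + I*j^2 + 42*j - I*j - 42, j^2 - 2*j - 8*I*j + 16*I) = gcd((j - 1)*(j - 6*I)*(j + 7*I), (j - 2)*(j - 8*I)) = 1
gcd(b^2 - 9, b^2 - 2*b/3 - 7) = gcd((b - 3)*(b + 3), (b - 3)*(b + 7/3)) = b - 3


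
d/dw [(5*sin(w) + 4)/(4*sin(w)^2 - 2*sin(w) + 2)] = (-10*sin(w)^2 - 16*sin(w) + 9)*cos(w)/(2*(-sin(w) - cos(2*w) + 2)^2)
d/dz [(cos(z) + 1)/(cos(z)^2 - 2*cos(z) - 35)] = (cos(z)^2 + 2*cos(z) + 33)*sin(z)/(sin(z)^2 + 2*cos(z) + 34)^2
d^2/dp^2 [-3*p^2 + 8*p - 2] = -6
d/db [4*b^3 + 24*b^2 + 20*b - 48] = 12*b^2 + 48*b + 20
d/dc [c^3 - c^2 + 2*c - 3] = 3*c^2 - 2*c + 2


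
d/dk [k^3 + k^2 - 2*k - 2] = 3*k^2 + 2*k - 2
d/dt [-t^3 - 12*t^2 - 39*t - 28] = -3*t^2 - 24*t - 39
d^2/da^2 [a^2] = 2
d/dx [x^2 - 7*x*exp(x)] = -7*x*exp(x) + 2*x - 7*exp(x)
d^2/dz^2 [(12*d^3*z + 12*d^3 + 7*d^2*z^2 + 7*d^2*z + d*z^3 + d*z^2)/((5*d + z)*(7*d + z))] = d^2*(7070*d^4 + 4830*d^3*z - 814*d^3 + 1050*d^2*z^2 - 606*d^2*z + 74*d*z^3 - 138*d*z^2 - 10*z^3)/(42875*d^6 + 44100*d^5*z + 18795*d^4*z^2 + 4248*d^3*z^3 + 537*d^2*z^4 + 36*d*z^5 + z^6)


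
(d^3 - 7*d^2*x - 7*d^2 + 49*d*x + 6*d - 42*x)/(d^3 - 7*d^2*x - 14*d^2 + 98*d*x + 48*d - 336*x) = (d - 1)/(d - 8)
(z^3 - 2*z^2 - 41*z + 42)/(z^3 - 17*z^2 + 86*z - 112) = (z^2 + 5*z - 6)/(z^2 - 10*z + 16)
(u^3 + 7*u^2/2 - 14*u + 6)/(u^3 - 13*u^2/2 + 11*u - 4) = (u + 6)/(u - 4)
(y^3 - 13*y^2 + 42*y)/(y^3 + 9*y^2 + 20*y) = (y^2 - 13*y + 42)/(y^2 + 9*y + 20)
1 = 1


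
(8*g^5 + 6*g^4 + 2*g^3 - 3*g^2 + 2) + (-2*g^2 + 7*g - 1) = 8*g^5 + 6*g^4 + 2*g^3 - 5*g^2 + 7*g + 1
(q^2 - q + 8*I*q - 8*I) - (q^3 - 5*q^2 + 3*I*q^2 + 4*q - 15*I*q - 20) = -q^3 + 6*q^2 - 3*I*q^2 - 5*q + 23*I*q + 20 - 8*I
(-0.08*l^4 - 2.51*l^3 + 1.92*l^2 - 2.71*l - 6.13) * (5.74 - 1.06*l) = 0.0848*l^5 + 2.2014*l^4 - 16.4426*l^3 + 13.8934*l^2 - 9.0576*l - 35.1862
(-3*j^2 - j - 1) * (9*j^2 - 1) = -27*j^4 - 9*j^3 - 6*j^2 + j + 1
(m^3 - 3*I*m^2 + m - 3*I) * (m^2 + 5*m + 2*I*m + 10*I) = m^5 + 5*m^4 - I*m^4 + 7*m^3 - 5*I*m^3 + 35*m^2 - I*m^2 + 6*m - 5*I*m + 30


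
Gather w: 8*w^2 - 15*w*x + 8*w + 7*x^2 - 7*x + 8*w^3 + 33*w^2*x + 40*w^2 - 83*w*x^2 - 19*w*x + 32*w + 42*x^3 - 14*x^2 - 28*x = 8*w^3 + w^2*(33*x + 48) + w*(-83*x^2 - 34*x + 40) + 42*x^3 - 7*x^2 - 35*x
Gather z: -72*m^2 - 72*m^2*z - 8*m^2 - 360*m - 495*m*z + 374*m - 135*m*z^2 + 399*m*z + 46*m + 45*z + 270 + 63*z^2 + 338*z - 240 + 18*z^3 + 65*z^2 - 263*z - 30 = -80*m^2 + 60*m + 18*z^3 + z^2*(128 - 135*m) + z*(-72*m^2 - 96*m + 120)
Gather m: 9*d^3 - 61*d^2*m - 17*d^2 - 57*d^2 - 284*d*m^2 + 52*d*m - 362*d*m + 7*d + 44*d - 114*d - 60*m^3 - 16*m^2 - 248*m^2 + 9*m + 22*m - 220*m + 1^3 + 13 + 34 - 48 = 9*d^3 - 74*d^2 - 63*d - 60*m^3 + m^2*(-284*d - 264) + m*(-61*d^2 - 310*d - 189)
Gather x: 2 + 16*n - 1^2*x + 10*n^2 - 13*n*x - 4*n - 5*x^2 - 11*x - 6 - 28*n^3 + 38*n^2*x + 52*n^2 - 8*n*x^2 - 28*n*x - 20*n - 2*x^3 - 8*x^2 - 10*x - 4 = -28*n^3 + 62*n^2 - 8*n - 2*x^3 + x^2*(-8*n - 13) + x*(38*n^2 - 41*n - 22) - 8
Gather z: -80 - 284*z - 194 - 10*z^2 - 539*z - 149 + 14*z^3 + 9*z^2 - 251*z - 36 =14*z^3 - z^2 - 1074*z - 459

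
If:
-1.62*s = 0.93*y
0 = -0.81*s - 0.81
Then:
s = -1.00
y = 1.74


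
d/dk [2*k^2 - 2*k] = 4*k - 2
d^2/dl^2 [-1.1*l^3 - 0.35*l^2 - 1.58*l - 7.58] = -6.6*l - 0.7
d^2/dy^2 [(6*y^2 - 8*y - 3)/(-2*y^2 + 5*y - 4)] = 2*(-28*y^3 + 180*y^2 - 282*y + 115)/(8*y^6 - 60*y^5 + 198*y^4 - 365*y^3 + 396*y^2 - 240*y + 64)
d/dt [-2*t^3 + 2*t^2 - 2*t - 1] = -6*t^2 + 4*t - 2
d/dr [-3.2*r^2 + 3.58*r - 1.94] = 3.58 - 6.4*r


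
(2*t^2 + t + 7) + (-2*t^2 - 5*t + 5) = 12 - 4*t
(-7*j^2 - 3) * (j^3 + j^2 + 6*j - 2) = -7*j^5 - 7*j^4 - 45*j^3 + 11*j^2 - 18*j + 6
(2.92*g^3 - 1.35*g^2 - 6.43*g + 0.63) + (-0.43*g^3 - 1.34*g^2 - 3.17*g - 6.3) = 2.49*g^3 - 2.69*g^2 - 9.6*g - 5.67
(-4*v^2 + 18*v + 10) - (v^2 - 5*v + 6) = -5*v^2 + 23*v + 4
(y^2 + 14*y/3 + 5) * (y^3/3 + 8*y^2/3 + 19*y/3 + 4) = y^5/3 + 38*y^4/9 + 184*y^3/9 + 422*y^2/9 + 151*y/3 + 20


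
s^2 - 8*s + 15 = (s - 5)*(s - 3)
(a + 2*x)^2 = a^2 + 4*a*x + 4*x^2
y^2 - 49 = (y - 7)*(y + 7)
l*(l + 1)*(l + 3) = l^3 + 4*l^2 + 3*l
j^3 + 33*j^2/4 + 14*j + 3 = (j + 1/4)*(j + 2)*(j + 6)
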